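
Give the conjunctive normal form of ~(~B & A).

B | ~A

~(~B & A)
≡ ~~B | ~A   [De Morgan]
≡ B | ~A   [double negation]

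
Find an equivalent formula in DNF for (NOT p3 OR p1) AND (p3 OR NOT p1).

(NOT p3 AND NOT p1) OR (p1 AND p3)

(NOT p3 OR p1) AND (p3 OR NOT p1)
≡ (NOT p3 AND p3) OR (NOT p3 AND NOT p1) OR (p1 AND p3) OR (p1 AND NOT p1)   [distribute AND over OR]
≡ (NOT p3 AND NOT p1) OR (p1 AND p3)   [simplify]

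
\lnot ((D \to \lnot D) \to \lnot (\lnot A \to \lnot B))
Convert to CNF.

\lnot ((D \to \lnot D) \to \lnot (\lnot A \to \lnot B))
≡ \lnot (\lnot (D \to \lnot D) \lor \lnot (\lnot A \to \lnot B))   (eliminate \to)
≡ \lnot (\lnot (\lnot D \lor \lnot D) \lor \lnot (\lnot A \to \lnot B))   (eliminate \to)
≡ \lnot (\lnot (\lnot D \lor \lnot D) \lor \lnot (\lnot \lnot A \lor \lnot B))   (eliminate \to)
≡ \lnot \lnot (\lnot D \lor \lnot D) \land \lnot \lnot (\lnot \lnot A \lor \lnot B)   (De Morgan)
≡ (\lnot D \lor \lnot D) \land \lnot \lnot (\lnot \lnot A \lor \lnot B)   (double negation)
≡ (\lnot D \lor \lnot D) \land (\lnot \lnot A \lor \lnot B)   (double negation)
≡ (\lnot D \lor \lnot D) \land (A \lor \lnot B)   (double negation)
≡ \lnot D \land (A \lor \lnot B)   (simplify)

\lnot D \land (A \lor \lnot B)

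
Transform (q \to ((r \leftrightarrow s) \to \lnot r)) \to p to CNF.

(q \to ((r \leftrightarrow s) \to \lnot r)) \to p
= \lnot (q \to ((r \leftrightarrow s) \to \lnot r)) \lor p   [eliminate \to]
= \lnot (\lnot q \lor ((r \leftrightarrow s) \to \lnot r)) \lor p   [eliminate \to]
= \lnot (\lnot q \lor \lnot (r \leftrightarrow s) \lor \lnot r) \lor p   [eliminate \to]
= \lnot (\lnot q \lor \lnot ((r \to s) \land (s \to r)) \lor \lnot r) \lor p   [eliminate \leftrightarrow]
= \lnot (\lnot q \lor \lnot ((\lnot r \lor s) \land (s \to r)) \lor \lnot r) \lor p   [eliminate \to]
= \lnot (\lnot q \lor \lnot ((\lnot r \lor s) \land (\lnot s \lor r)) \lor \lnot r) \lor p   [eliminate \to]
= \lnot \lnot q \land \lnot \lnot ((\lnot r \lor s) \land (\lnot s \lor r)) \land \lnot \lnot r \lor p   [De Morgan]
= q \land \lnot \lnot ((\lnot r \lor s) \land (\lnot s \lor r)) \land \lnot \lnot r \lor p   [double negation]
= q \land (\lnot r \lor s) \land (\lnot s \lor r) \land \lnot \lnot r \lor p   [double negation]
= q \land (\lnot r \lor s) \land (\lnot s \lor r) \land r \lor p   [double negation]
= (q \lor p) \land (\lnot r \lor s \lor p) \land (\lnot s \lor r \lor p) \land (r \lor p)   [distribute \lor over \land]
= (q \lor p) \land (\lnot r \lor s \lor p) \land (r \lor p)   [simplify]

(q \lor p) \land (\lnot r \lor s \lor p) \land (r \lor p)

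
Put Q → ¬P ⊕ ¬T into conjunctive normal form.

(¬Q ∨ ¬P ∨ ¬T) ∧ (¬Q ∨ P ∨ T)

Q → ¬P ⊕ ¬T
= ¬Q ∨ (¬P ⊕ ¬T)
= ¬Q ∨ (¬P ∨ ¬T) ∧ ¬(¬P ∧ ¬T)
= ¬Q ∨ (¬P ∨ ¬T) ∧ (¬¬P ∨ ¬¬T)
= ¬Q ∨ (¬P ∨ ¬T) ∧ (P ∨ ¬¬T)
= ¬Q ∨ (¬P ∨ ¬T) ∧ (P ∨ T)
= (¬Q ∨ ¬P ∨ ¬T) ∧ (¬Q ∨ P ∨ T)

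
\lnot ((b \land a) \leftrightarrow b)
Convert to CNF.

\lnot ((b \land a) \leftrightarrow b)
≡ \lnot (((b \land a) \to b) \land (b \to (b \land a)))   — eliminate \leftrightarrow
≡ \lnot ((\lnot (b \land a) \lor b) \land (b \to (b \land a)))   — eliminate \to
≡ \lnot ((\lnot (b \land a) \lor b) \land (\lnot b \lor (b \land a)))   — eliminate \to
≡ \lnot (\lnot (b \land a) \lor b) \lor \lnot (\lnot b \lor (b \land a))   — De Morgan
≡ (\lnot \lnot (b \land a) \land \lnot b) \lor \lnot (\lnot b \lor (b \land a))   — De Morgan
≡ (b \land a \land \lnot b) \lor \lnot (\lnot b \lor (b \land a))   — double negation
≡ (b \land a \land \lnot b) \lor (\lnot \lnot b \land \lnot (b \land a))   — De Morgan
≡ (b \land a \land \lnot b) \lor (b \land \lnot (b \land a))   — double negation
≡ (b \land a \land \lnot b) \lor (b \land (\lnot b \lor \lnot a))   — De Morgan
≡ (b \lor b) \land (b \lor \lnot b \lor \lnot a) \land (a \lor b) \land (a \lor \lnot b \lor \lnot a) \land (\lnot b \lor b) \land (\lnot b \lor \lnot b \lor \lnot a)   — distribute \lor over \land
≡ b \land (\lnot b \lor \lnot a)   — simplify

b \land (\lnot b \lor \lnot a)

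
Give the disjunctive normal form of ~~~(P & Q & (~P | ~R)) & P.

~~~(P & Q & (~P | ~R)) & P
⇔ ~(P & Q & (~P | ~R)) & P   [double negation]
⇔ (~P | ~Q | ~(~P | ~R)) & P   [De Morgan]
⇔ (~P | ~Q | (~~P & ~~R)) & P   [De Morgan]
⇔ (~P | ~Q | (P & ~~R)) & P   [double negation]
⇔ (~P | ~Q | (P & R)) & P   [double negation]
⇔ (~P & P) | (~Q & P) | (P & R & P)   [distribute & over |]
⇔ (~Q & P) | (P & R)   [simplify]

(~Q & P) | (P & R)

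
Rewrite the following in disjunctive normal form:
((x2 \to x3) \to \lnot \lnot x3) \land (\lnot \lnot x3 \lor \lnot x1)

((x2 \to x3) \to \lnot \lnot x3) \land (\lnot \lnot x3 \lor \lnot x1)
= (\lnot (x2 \to x3) \lor \lnot \lnot x3) \land (\lnot \lnot x3 \lor \lnot x1)   (eliminate \to)
= (\lnot (\lnot x2 \lor x3) \lor \lnot \lnot x3) \land (\lnot \lnot x3 \lor \lnot x1)   (eliminate \to)
= ((\lnot \lnot x2 \land \lnot x3) \lor \lnot \lnot x3) \land (\lnot \lnot x3 \lor \lnot x1)   (De Morgan)
= ((x2 \land \lnot x3) \lor \lnot \lnot x3) \land (\lnot \lnot x3 \lor \lnot x1)   (double negation)
= ((x2 \land \lnot x3) \lor x3) \land (\lnot \lnot x3 \lor \lnot x1)   (double negation)
= ((x2 \land \lnot x3) \lor x3) \land (x3 \lor \lnot x1)   (double negation)
= (x2 \land \lnot x3 \land x3) \lor (x2 \land \lnot x3 \land \lnot x1) \lor (x3 \land x3) \lor (x3 \land \lnot x1)   (distribute \land over \lor)
= (x2 \land \lnot x3 \land \lnot x1) \lor x3   (simplify)

(x2 \land \lnot x3 \land \lnot x1) \lor x3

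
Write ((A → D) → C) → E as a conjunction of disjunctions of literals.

((A → D) → C) → E
≡ ¬((A → D) → C) ∨ E   [eliminate →]
≡ ¬(¬(A → D) ∨ C) ∨ E   [eliminate →]
≡ ¬(¬(¬A ∨ D) ∨ C) ∨ E   [eliminate →]
≡ ¬¬(¬A ∨ D) ∧ ¬C ∨ E   [De Morgan]
≡ (¬A ∨ D) ∧ ¬C ∨ E   [double negation]
≡ (¬A ∨ D ∨ E) ∧ (¬C ∨ E)   [distribute ∨ over ∧]

(¬A ∨ D ∨ E) ∧ (¬C ∨ E)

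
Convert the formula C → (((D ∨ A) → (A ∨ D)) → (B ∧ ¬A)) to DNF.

¬C ∨ (B ∧ ¬A)

C → (((D ∨ A) → (A ∨ D)) → (B ∧ ¬A))
≡ ¬C ∨ (((D ∨ A) → (A ∨ D)) → (B ∧ ¬A))   — eliminate →
≡ ¬C ∨ ¬((D ∨ A) → (A ∨ D)) ∨ (B ∧ ¬A)   — eliminate →
≡ ¬C ∨ ¬(¬(D ∨ A) ∨ A ∨ D) ∨ (B ∧ ¬A)   — eliminate →
≡ ¬C ∨ (¬¬(D ∨ A) ∧ ¬A ∧ ¬D) ∨ (B ∧ ¬A)   — De Morgan
≡ ¬C ∨ ((D ∨ A) ∧ ¬A ∧ ¬D) ∨ (B ∧ ¬A)   — double negation
≡ ¬C ∨ (D ∧ ¬A ∧ ¬D) ∨ (A ∧ ¬A ∧ ¬D) ∨ (B ∧ ¬A)   — distribute ∧ over ∨
≡ ¬C ∨ (B ∧ ¬A)   — simplify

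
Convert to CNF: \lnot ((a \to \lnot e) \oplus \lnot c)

\lnot ((a \to \lnot e) \oplus \lnot c)
≡ \lnot (((a \to \lnot e) \lor \lnot c) \land \lnot ((a \to \lnot e) \land \lnot c))   (expand \oplus)
≡ \lnot ((\lnot a \lor \lnot e \lor \lnot c) \land \lnot ((a \to \lnot e) \land \lnot c))   (eliminate \to)
≡ \lnot ((\lnot a \lor \lnot e \lor \lnot c) \land \lnot ((\lnot a \lor \lnot e) \land \lnot c))   (eliminate \to)
≡ \lnot (\lnot a \lor \lnot e \lor \lnot c) \lor \lnot \lnot ((\lnot a \lor \lnot e) \land \lnot c)   (De Morgan)
≡ (\lnot \lnot a \land \lnot \lnot e \land \lnot \lnot c) \lor \lnot \lnot ((\lnot a \lor \lnot e) \land \lnot c)   (De Morgan)
≡ (a \land \lnot \lnot e \land \lnot \lnot c) \lor \lnot \lnot ((\lnot a \lor \lnot e) \land \lnot c)   (double negation)
≡ (a \land e \land \lnot \lnot c) \lor \lnot \lnot ((\lnot a \lor \lnot e) \land \lnot c)   (double negation)
≡ (a \land e \land c) \lor \lnot \lnot ((\lnot a \lor \lnot e) \land \lnot c)   (double negation)
≡ (a \land e \land c) \lor ((\lnot a \lor \lnot e) \land \lnot c)   (double negation)
≡ (a \lor \lnot a \lor \lnot e) \land (a \lor \lnot c) \land (e \lor \lnot a \lor \lnot e) \land (e \lor \lnot c) \land (c \lor \lnot a \lor \lnot e) \land (c \lor \lnot c)   (distribute \lor over \land)
≡ (a \lor \lnot c) \land (e \lor \lnot c) \land (c \lor \lnot a \lor \lnot e)   (simplify)

(a \lor \lnot c) \land (e \lor \lnot c) \land (c \lor \lnot a \lor \lnot e)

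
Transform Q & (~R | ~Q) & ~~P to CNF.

Q & (~R | ~Q) & P

Q & (~R | ~Q) & ~~P
≡ Q & (~R | ~Q) & P   [double negation]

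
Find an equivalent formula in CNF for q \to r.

q \to r
⇔ \lnot q \lor r   (eliminate \to)

\lnot q \lor r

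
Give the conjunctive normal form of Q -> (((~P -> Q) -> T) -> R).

Q -> (((~P -> Q) -> T) -> R)
= ~Q | (((~P -> Q) -> T) -> R)   (eliminate ->)
= ~Q | ~((~P -> Q) -> T) | R   (eliminate ->)
= ~Q | ~(~(~P -> Q) | T) | R   (eliminate ->)
= ~Q | ~(~(~~P | Q) | T) | R   (eliminate ->)
= ~Q | (~~(~~P | Q) & ~T) | R   (De Morgan)
= ~Q | ((~~P | Q) & ~T) | R   (double negation)
= ~Q | ((P | Q) & ~T) | R   (double negation)
= (~Q | P | Q | R) & (~Q | ~T | R)   (distribute | over &)
= ~Q | ~T | R   (simplify)

~Q | ~T | R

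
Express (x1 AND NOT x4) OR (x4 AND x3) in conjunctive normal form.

(x1 AND NOT x4) OR (x4 AND x3)
⇔ (x1 OR x4) AND (x1 OR x3) AND (NOT x4 OR x4) AND (NOT x4 OR x3)   [distribute OR over AND]
⇔ (x1 OR x4) AND (x1 OR x3) AND (NOT x4 OR x3)   [simplify]

(x1 OR x4) AND (x1 OR x3) AND (NOT x4 OR x3)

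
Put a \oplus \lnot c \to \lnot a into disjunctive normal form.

\lnot c \land a \lor \lnot a

a \oplus \lnot c \to \lnot a
≡ \lnot (a \oplus \lnot c) \lor \lnot a   [eliminate \to]
≡ \lnot (a \land \lnot \lnot c \lor \lnot a \land \lnot c) \lor \lnot a   [expand \oplus]
≡ \lnot (a \land \lnot \lnot c) \land \lnot (\lnot a \land \lnot c) \lor \lnot a   [De Morgan]
≡ (\lnot a \lor \lnot \lnot \lnot c) \land \lnot (\lnot a \land \lnot c) \lor \lnot a   [De Morgan]
≡ (\lnot a \lor \lnot c) \land \lnot (\lnot a \land \lnot c) \lor \lnot a   [double negation]
≡ (\lnot a \lor \lnot c) \land (\lnot \lnot a \lor \lnot \lnot c) \lor \lnot a   [De Morgan]
≡ (\lnot a \lor \lnot c) \land (a \lor \lnot \lnot c) \lor \lnot a   [double negation]
≡ (\lnot a \lor \lnot c) \land (a \lor c) \lor \lnot a   [double negation]
≡ \lnot a \land a \lor \lnot a \land c \lor \lnot c \land a \lor \lnot c \land c \lor \lnot a   [distribute \land over \lor]
≡ \lnot c \land a \lor \lnot a   [simplify]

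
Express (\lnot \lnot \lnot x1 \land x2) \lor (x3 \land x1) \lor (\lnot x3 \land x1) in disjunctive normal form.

(\lnot x1 \land x2) \lor (x3 \land x1) \lor (\lnot x3 \land x1)

(\lnot \lnot \lnot x1 \land x2) \lor (x3 \land x1) \lor (\lnot x3 \land x1)
≡ (\lnot x1 \land x2) \lor (x3 \land x1) \lor (\lnot x3 \land x1)   (double negation)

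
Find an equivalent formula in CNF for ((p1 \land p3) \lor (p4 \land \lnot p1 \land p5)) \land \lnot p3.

((p1 \land p3) \lor (p4 \land \lnot p1 \land p5)) \land \lnot p3
= (p1 \lor p4) \land (p1 \lor \lnot p1) \land (p1 \lor p5) \land (p3 \lor p4) \land (p3 \lor \lnot p1) \land (p3 \lor p5) \land \lnot p3   [distribute \lor over \land]
= (p1 \lor p4) \land (p1 \lor p5) \land (p3 \lor p4) \land (p3 \lor \lnot p1) \land (p3 \lor p5) \land \lnot p3   [simplify]

(p1 \lor p4) \land (p1 \lor p5) \land (p3 \lor p4) \land (p3 \lor \lnot p1) \land (p3 \lor p5) \land \lnot p3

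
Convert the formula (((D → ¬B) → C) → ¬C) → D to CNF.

D ∨ C

(((D → ¬B) → C) → ¬C) → D
⇔ ¬(((D → ¬B) → C) → ¬C) ∨ D   [eliminate →]
⇔ ¬(¬((D → ¬B) → C) ∨ ¬C) ∨ D   [eliminate →]
⇔ ¬(¬(¬(D → ¬B) ∨ C) ∨ ¬C) ∨ D   [eliminate →]
⇔ ¬(¬(¬(¬D ∨ ¬B) ∨ C) ∨ ¬C) ∨ D   [eliminate →]
⇔ (¬¬(¬(¬D ∨ ¬B) ∨ C) ∧ ¬¬C) ∨ D   [De Morgan]
⇔ ((¬(¬D ∨ ¬B) ∨ C) ∧ ¬¬C) ∨ D   [double negation]
⇔ (((¬¬D ∧ ¬¬B) ∨ C) ∧ ¬¬C) ∨ D   [De Morgan]
⇔ (((D ∧ ¬¬B) ∨ C) ∧ ¬¬C) ∨ D   [double negation]
⇔ (((D ∧ B) ∨ C) ∧ ¬¬C) ∨ D   [double negation]
⇔ (((D ∧ B) ∨ C) ∧ C) ∨ D   [double negation]
⇔ (D ∨ C ∨ D) ∧ (B ∨ C ∨ D) ∧ (C ∨ D)   [distribute ∨ over ∧]
⇔ D ∨ C   [simplify]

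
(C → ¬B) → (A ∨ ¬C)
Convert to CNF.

(C → ¬B) → (A ∨ ¬C)
≡ ¬(C → ¬B) ∨ A ∨ ¬C   [eliminate →]
≡ ¬(¬C ∨ ¬B) ∨ A ∨ ¬C   [eliminate →]
≡ (¬¬C ∧ ¬¬B) ∨ A ∨ ¬C   [De Morgan]
≡ (C ∧ ¬¬B) ∨ A ∨ ¬C   [double negation]
≡ (C ∧ B) ∨ A ∨ ¬C   [double negation]
≡ (C ∨ A ∨ ¬C) ∧ (B ∨ A ∨ ¬C)   [distribute ∨ over ∧]
≡ B ∨ A ∨ ¬C   [simplify]

B ∨ A ∨ ¬C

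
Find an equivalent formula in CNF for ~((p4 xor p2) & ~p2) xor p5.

(~p4 | p2 | p5) & (p4 | p2 | ~p5) & (~p2 | ~p5)

~((p4 xor p2) & ~p2) xor p5
≡ (~((p4 xor p2) & ~p2) | p5) & ~(~((p4 xor p2) & ~p2) & p5)   — expand xor
≡ (~((p4 | p2) & ~(p4 & p2) & ~p2) | p5) & ~(~((p4 xor p2) & ~p2) & p5)   — expand xor
≡ (~((p4 | p2) & ~(p4 & p2) & ~p2) | p5) & ~(~((p4 | p2) & ~(p4 & p2) & ~p2) & p5)   — expand xor
≡ (~(p4 | p2) | ~~(p4 & p2) | ~~p2 | p5) & ~(~((p4 | p2) & ~(p4 & p2) & ~p2) & p5)   — De Morgan
≡ ((~p4 & ~p2) | ~~(p4 & p2) | ~~p2 | p5) & ~(~((p4 | p2) & ~(p4 & p2) & ~p2) & p5)   — De Morgan
≡ ((~p4 & ~p2) | (p4 & p2) | ~~p2 | p5) & ~(~((p4 | p2) & ~(p4 & p2) & ~p2) & p5)   — double negation
≡ ((~p4 & ~p2) | (p4 & p2) | p2 | p5) & ~(~((p4 | p2) & ~(p4 & p2) & ~p2) & p5)   — double negation
≡ ((~p4 & ~p2) | (p4 & p2) | p2 | p5) & (~~((p4 | p2) & ~(p4 & p2) & ~p2) | ~p5)   — De Morgan
≡ ((~p4 & ~p2) | (p4 & p2) | p2 | p5) & (((p4 | p2) & ~(p4 & p2) & ~p2) | ~p5)   — double negation
≡ ((~p4 & ~p2) | (p4 & p2) | p2 | p5) & (((p4 | p2) & (~p4 | ~p2) & ~p2) | ~p5)   — De Morgan
≡ (~p4 | p4 | p2 | p5) & (~p4 | p2 | p2 | p5) & (~p2 | p4 | p2 | p5) & (~p2 | p2 | p2 | p5) & (p4 | p2 | ~p5) & (~p4 | ~p2 | ~p5) & (~p2 | ~p5)   — distribute | over &
≡ (~p4 | p2 | p5) & (p4 | p2 | ~p5) & (~p2 | ~p5)   — simplify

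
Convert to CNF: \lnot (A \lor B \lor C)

\lnot (A \lor B \lor C)
⇔ \lnot A \land \lnot B \land \lnot C   (De Morgan)

\lnot A \land \lnot B \land \lnot C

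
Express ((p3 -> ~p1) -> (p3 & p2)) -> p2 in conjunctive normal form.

~p3 | ~p1 | p2

((p3 -> ~p1) -> (p3 & p2)) -> p2
= ~((p3 -> ~p1) -> (p3 & p2)) | p2   [eliminate ->]
= ~(~(p3 -> ~p1) | (p3 & p2)) | p2   [eliminate ->]
= ~(~(~p3 | ~p1) | (p3 & p2)) | p2   [eliminate ->]
= (~~(~p3 | ~p1) & ~(p3 & p2)) | p2   [De Morgan]
= ((~p3 | ~p1) & ~(p3 & p2)) | p2   [double negation]
= ((~p3 | ~p1) & (~p3 | ~p2)) | p2   [De Morgan]
= (~p3 | ~p1 | p2) & (~p3 | ~p2 | p2)   [distribute | over &]
= ~p3 | ~p1 | p2   [simplify]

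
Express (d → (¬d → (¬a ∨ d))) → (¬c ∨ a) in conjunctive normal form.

(d → (¬d → (¬a ∨ d))) → (¬c ∨ a)
⇔ ¬(d → (¬d → (¬a ∨ d))) ∨ ¬c ∨ a   — eliminate →
⇔ ¬(¬d ∨ (¬d → (¬a ∨ d))) ∨ ¬c ∨ a   — eliminate →
⇔ ¬(¬d ∨ ¬¬d ∨ ¬a ∨ d) ∨ ¬c ∨ a   — eliminate →
⇔ (¬¬d ∧ ¬¬¬d ∧ ¬¬a ∧ ¬d) ∨ ¬c ∨ a   — De Morgan
⇔ (d ∧ ¬¬¬d ∧ ¬¬a ∧ ¬d) ∨ ¬c ∨ a   — double negation
⇔ (d ∧ ¬d ∧ ¬¬a ∧ ¬d) ∨ ¬c ∨ a   — double negation
⇔ (d ∧ ¬d ∧ a ∧ ¬d) ∨ ¬c ∨ a   — double negation
⇔ (d ∨ ¬c ∨ a) ∧ (¬d ∨ ¬c ∨ a) ∧ (a ∨ ¬c ∨ a) ∧ (¬d ∨ ¬c ∨ a)   — distribute ∨ over ∧
⇔ a ∨ ¬c   — simplify

a ∨ ¬c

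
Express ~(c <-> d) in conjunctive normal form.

(c | d) & (~d | ~c)

~(c <-> d)
≡ ~((c -> d) & (d -> c))   (eliminate <->)
≡ ~((~c | d) & (d -> c))   (eliminate ->)
≡ ~((~c | d) & (~d | c))   (eliminate ->)
≡ ~(~c | d) | ~(~d | c)   (De Morgan)
≡ (~~c & ~d) | ~(~d | c)   (De Morgan)
≡ (c & ~d) | ~(~d | c)   (double negation)
≡ (c & ~d) | (~~d & ~c)   (De Morgan)
≡ (c & ~d) | (d & ~c)   (double negation)
≡ (c | d) & (c | ~c) & (~d | d) & (~d | ~c)   (distribute | over &)
≡ (c | d) & (~d | ~c)   (simplify)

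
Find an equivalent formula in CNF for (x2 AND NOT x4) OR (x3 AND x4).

(x2 AND NOT x4) OR (x3 AND x4)
⇔ (x2 OR x3) AND (x2 OR x4) AND (NOT x4 OR x3) AND (NOT x4 OR x4)   (distribute OR over AND)
⇔ (x2 OR x3) AND (x2 OR x4) AND (NOT x4 OR x3)   (simplify)

(x2 OR x3) AND (x2 OR x4) AND (NOT x4 OR x3)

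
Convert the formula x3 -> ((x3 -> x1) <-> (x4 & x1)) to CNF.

~x3 | ~x1 | x4

x3 -> ((x3 -> x1) <-> (x4 & x1))
= ~x3 | ((x3 -> x1) <-> (x4 & x1))
= ~x3 | (((x3 -> x1) -> (x4 & x1)) & ((x4 & x1) -> (x3 -> x1)))
= ~x3 | ((~(x3 -> x1) | (x4 & x1)) & ((x4 & x1) -> (x3 -> x1)))
= ~x3 | ((~(~x3 | x1) | (x4 & x1)) & ((x4 & x1) -> (x3 -> x1)))
= ~x3 | ((~(~x3 | x1) | (x4 & x1)) & (~(x4 & x1) | (x3 -> x1)))
= ~x3 | ((~(~x3 | x1) | (x4 & x1)) & (~(x4 & x1) | ~x3 | x1))
= ~x3 | (((~~x3 & ~x1) | (x4 & x1)) & (~(x4 & x1) | ~x3 | x1))
= ~x3 | (((x3 & ~x1) | (x4 & x1)) & (~(x4 & x1) | ~x3 | x1))
= ~x3 | (((x3 & ~x1) | (x4 & x1)) & (~x4 | ~x1 | ~x3 | x1))
= (~x3 | x3 | x4) & (~x3 | x3 | x1) & (~x3 | ~x1 | x4) & (~x3 | ~x1 | x1) & (~x3 | ~x4 | ~x1 | ~x3 | x1)
= ~x3 | ~x1 | x4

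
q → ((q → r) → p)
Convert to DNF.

¬q ∨ q ∧ ¬r ∨ p

q → ((q → r) → p)
≡ ¬q ∨ ((q → r) → p)   [eliminate →]
≡ ¬q ∨ ¬(q → r) ∨ p   [eliminate →]
≡ ¬q ∨ ¬(¬q ∨ r) ∨ p   [eliminate →]
≡ ¬q ∨ ¬¬q ∧ ¬r ∨ p   [De Morgan]
≡ ¬q ∨ q ∧ ¬r ∨ p   [double negation]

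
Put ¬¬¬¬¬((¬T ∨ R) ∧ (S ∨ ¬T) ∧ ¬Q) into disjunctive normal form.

¬¬¬¬¬((¬T ∨ R) ∧ (S ∨ ¬T) ∧ ¬Q)
= ¬¬¬((¬T ∨ R) ∧ (S ∨ ¬T) ∧ ¬Q)   — double negation
= ¬((¬T ∨ R) ∧ (S ∨ ¬T) ∧ ¬Q)   — double negation
= ¬(¬T ∨ R) ∨ ¬(S ∨ ¬T) ∨ ¬¬Q   — De Morgan
= ¬¬T ∧ ¬R ∨ ¬(S ∨ ¬T) ∨ ¬¬Q   — De Morgan
= T ∧ ¬R ∨ ¬(S ∨ ¬T) ∨ ¬¬Q   — double negation
= T ∧ ¬R ∨ ¬S ∧ ¬¬T ∨ ¬¬Q   — De Morgan
= T ∧ ¬R ∨ ¬S ∧ T ∨ ¬¬Q   — double negation
= T ∧ ¬R ∨ ¬S ∧ T ∨ Q   — double negation

T ∧ ¬R ∨ ¬S ∧ T ∨ Q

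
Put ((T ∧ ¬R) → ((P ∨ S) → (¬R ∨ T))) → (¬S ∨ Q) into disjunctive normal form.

¬S ∨ Q

((T ∧ ¬R) → ((P ∨ S) → (¬R ∨ T))) → (¬S ∨ Q)
⇔ ¬((T ∧ ¬R) → ((P ∨ S) → (¬R ∨ T))) ∨ ¬S ∨ Q   [eliminate →]
⇔ ¬(¬(T ∧ ¬R) ∨ ((P ∨ S) → (¬R ∨ T))) ∨ ¬S ∨ Q   [eliminate →]
⇔ ¬(¬(T ∧ ¬R) ∨ ¬(P ∨ S) ∨ ¬R ∨ T) ∨ ¬S ∨ Q   [eliminate →]
⇔ (¬¬(T ∧ ¬R) ∧ ¬¬(P ∨ S) ∧ ¬¬R ∧ ¬T) ∨ ¬S ∨ Q   [De Morgan]
⇔ (T ∧ ¬R ∧ ¬¬(P ∨ S) ∧ ¬¬R ∧ ¬T) ∨ ¬S ∨ Q   [double negation]
⇔ (T ∧ ¬R ∧ (P ∨ S) ∧ ¬¬R ∧ ¬T) ∨ ¬S ∨ Q   [double negation]
⇔ (T ∧ ¬R ∧ (P ∨ S) ∧ R ∧ ¬T) ∨ ¬S ∨ Q   [double negation]
⇔ (T ∧ ¬R ∧ P ∧ R ∧ ¬T) ∨ (T ∧ ¬R ∧ S ∧ R ∧ ¬T) ∨ ¬S ∨ Q   [distribute ∧ over ∨]
⇔ ¬S ∨ Q   [simplify]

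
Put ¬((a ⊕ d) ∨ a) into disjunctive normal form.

¬a ∧ ¬d

¬((a ⊕ d) ∨ a)
≡ ¬(a ∧ ¬d ∨ ¬a ∧ d ∨ a)   (expand ⊕)
≡ ¬(a ∧ ¬d) ∧ ¬(¬a ∧ d) ∧ ¬a   (De Morgan)
≡ (¬a ∨ ¬¬d) ∧ ¬(¬a ∧ d) ∧ ¬a   (De Morgan)
≡ (¬a ∨ d) ∧ ¬(¬a ∧ d) ∧ ¬a   (double negation)
≡ (¬a ∨ d) ∧ (¬¬a ∨ ¬d) ∧ ¬a   (De Morgan)
≡ (¬a ∨ d) ∧ (a ∨ ¬d) ∧ ¬a   (double negation)
≡ ¬a ∧ a ∧ ¬a ∨ ¬a ∧ ¬d ∧ ¬a ∨ d ∧ a ∧ ¬a ∨ d ∧ ¬d ∧ ¬a   (distribute ∧ over ∨)
≡ ¬a ∧ ¬d   (simplify)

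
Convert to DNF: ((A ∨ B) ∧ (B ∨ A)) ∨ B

((A ∨ B) ∧ (B ∨ A)) ∨ B
≡ (A ∧ B) ∨ (A ∧ A) ∨ (B ∧ B) ∨ (B ∧ A) ∨ B   (distribute ∧ over ∨)
≡ A ∨ B   (simplify)

A ∨ B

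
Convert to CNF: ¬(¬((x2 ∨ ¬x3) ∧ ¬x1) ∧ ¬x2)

(x2 ∨ ¬x3) ∧ (¬x1 ∨ x2)

¬(¬((x2 ∨ ¬x3) ∧ ¬x1) ∧ ¬x2)
= ¬¬((x2 ∨ ¬x3) ∧ ¬x1) ∨ ¬¬x2   — De Morgan
= ((x2 ∨ ¬x3) ∧ ¬x1) ∨ ¬¬x2   — double negation
= ((x2 ∨ ¬x3) ∧ ¬x1) ∨ x2   — double negation
= (x2 ∨ ¬x3 ∨ x2) ∧ (¬x1 ∨ x2)   — distribute ∨ over ∧
= (x2 ∨ ¬x3) ∧ (¬x1 ∨ x2)   — simplify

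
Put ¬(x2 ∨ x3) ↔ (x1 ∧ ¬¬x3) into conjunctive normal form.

(x2 ∨ x3) ∧ (¬x1 ∨ ¬x3)

¬(x2 ∨ x3) ↔ (x1 ∧ ¬¬x3)
≡ (¬(x2 ∨ x3) → (x1 ∧ ¬¬x3)) ∧ ((x1 ∧ ¬¬x3) → ¬(x2 ∨ x3))
≡ (¬¬(x2 ∨ x3) ∨ (x1 ∧ ¬¬x3)) ∧ ((x1 ∧ ¬¬x3) → ¬(x2 ∨ x3))
≡ (¬¬(x2 ∨ x3) ∨ (x1 ∧ ¬¬x3)) ∧ (¬(x1 ∧ ¬¬x3) ∨ ¬(x2 ∨ x3))
≡ (x2 ∨ x3 ∨ (x1 ∧ ¬¬x3)) ∧ (¬(x1 ∧ ¬¬x3) ∨ ¬(x2 ∨ x3))
≡ (x2 ∨ x3 ∨ (x1 ∧ x3)) ∧ (¬(x1 ∧ ¬¬x3) ∨ ¬(x2 ∨ x3))
≡ (x2 ∨ x3 ∨ (x1 ∧ x3)) ∧ (¬x1 ∨ ¬¬¬x3 ∨ ¬(x2 ∨ x3))
≡ (x2 ∨ x3 ∨ (x1 ∧ x3)) ∧ (¬x1 ∨ ¬x3 ∨ ¬(x2 ∨ x3))
≡ (x2 ∨ x3 ∨ (x1 ∧ x3)) ∧ (¬x1 ∨ ¬x3 ∨ (¬x2 ∧ ¬x3))
≡ (x2 ∨ x3 ∨ x1) ∧ (x2 ∨ x3 ∨ x3) ∧ (¬x1 ∨ ¬x3 ∨ ¬x2) ∧ (¬x1 ∨ ¬x3 ∨ ¬x3)
≡ (x2 ∨ x3) ∧ (¬x1 ∨ ¬x3)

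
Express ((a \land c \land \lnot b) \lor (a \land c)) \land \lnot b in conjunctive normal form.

((a \land c \land \lnot b) \lor (a \land c)) \land \lnot b
= (a \lor a) \land (a \lor c) \land (c \lor a) \land (c \lor c) \land (\lnot b \lor a) \land (\lnot b \lor c) \land \lnot b   — distribute \lor over \land
= a \land c \land \lnot b   — simplify

a \land c \land \lnot b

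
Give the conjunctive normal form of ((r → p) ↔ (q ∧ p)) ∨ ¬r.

((r → p) ↔ (q ∧ p)) ∨ ¬r
≡ (((r → p) → (q ∧ p)) ∧ ((q ∧ p) → (r → p))) ∨ ¬r   (eliminate ↔)
≡ ((¬(r → p) ∨ (q ∧ p)) ∧ ((q ∧ p) → (r → p))) ∨ ¬r   (eliminate →)
≡ ((¬(¬r ∨ p) ∨ (q ∧ p)) ∧ ((q ∧ p) → (r → p))) ∨ ¬r   (eliminate →)
≡ ((¬(¬r ∨ p) ∨ (q ∧ p)) ∧ (¬(q ∧ p) ∨ (r → p))) ∨ ¬r   (eliminate →)
≡ ((¬(¬r ∨ p) ∨ (q ∧ p)) ∧ (¬(q ∧ p) ∨ ¬r ∨ p)) ∨ ¬r   (eliminate →)
≡ (((¬¬r ∧ ¬p) ∨ (q ∧ p)) ∧ (¬(q ∧ p) ∨ ¬r ∨ p)) ∨ ¬r   (De Morgan)
≡ (((r ∧ ¬p) ∨ (q ∧ p)) ∧ (¬(q ∧ p) ∨ ¬r ∨ p)) ∨ ¬r   (double negation)
≡ (((r ∧ ¬p) ∨ (q ∧ p)) ∧ (¬q ∨ ¬p ∨ ¬r ∨ p)) ∨ ¬r   (De Morgan)
≡ (r ∨ q ∨ ¬r) ∧ (r ∨ p ∨ ¬r) ∧ (¬p ∨ q ∨ ¬r) ∧ (¬p ∨ p ∨ ¬r) ∧ (¬q ∨ ¬p ∨ ¬r ∨ p ∨ ¬r)   (distribute ∨ over ∧)
≡ ¬p ∨ q ∨ ¬r   (simplify)

¬p ∨ q ∨ ¬r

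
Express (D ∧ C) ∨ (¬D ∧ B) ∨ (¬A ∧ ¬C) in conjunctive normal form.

(D ∨ B ∨ ¬A) ∧ (D ∨ B ∨ ¬C) ∧ (C ∨ ¬D ∨ ¬A) ∧ (C ∨ B ∨ ¬A)

(D ∧ C) ∨ (¬D ∧ B) ∨ (¬A ∧ ¬C)
≡ (D ∨ ¬D ∨ ¬A) ∧ (D ∨ ¬D ∨ ¬C) ∧ (D ∨ B ∨ ¬A) ∧ (D ∨ B ∨ ¬C) ∧ (C ∨ ¬D ∨ ¬A) ∧ (C ∨ ¬D ∨ ¬C) ∧ (C ∨ B ∨ ¬A) ∧ (C ∨ B ∨ ¬C)   (distribute ∨ over ∧)
≡ (D ∨ B ∨ ¬A) ∧ (D ∨ B ∨ ¬C) ∧ (C ∨ ¬D ∨ ¬A) ∧ (C ∨ B ∨ ¬A)   (simplify)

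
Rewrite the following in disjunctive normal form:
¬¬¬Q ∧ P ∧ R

¬¬¬Q ∧ P ∧ R
= ¬Q ∧ P ∧ R   [double negation]

¬Q ∧ P ∧ R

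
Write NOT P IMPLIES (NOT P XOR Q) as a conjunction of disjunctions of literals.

P OR NOT Q

NOT P IMPLIES (NOT P XOR Q)
≡ NOT NOT P OR (NOT P XOR Q)   — eliminate IMPLIES
≡ NOT NOT P OR ((NOT P OR Q) AND NOT (NOT P AND Q))   — expand XOR
≡ P OR ((NOT P OR Q) AND NOT (NOT P AND Q))   — double negation
≡ P OR ((NOT P OR Q) AND (NOT NOT P OR NOT Q))   — De Morgan
≡ P OR ((NOT P OR Q) AND (P OR NOT Q))   — double negation
≡ (P OR NOT P OR Q) AND (P OR P OR NOT Q)   — distribute OR over AND
≡ P OR NOT Q   — simplify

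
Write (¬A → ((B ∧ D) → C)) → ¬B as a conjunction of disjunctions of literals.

(¬A → ((B ∧ D) → C)) → ¬B
≡ ¬(¬A → ((B ∧ D) → C)) ∨ ¬B   (eliminate →)
≡ ¬(¬¬A ∨ ((B ∧ D) → C)) ∨ ¬B   (eliminate →)
≡ ¬(¬¬A ∨ ¬(B ∧ D) ∨ C) ∨ ¬B   (eliminate →)
≡ (¬¬¬A ∧ ¬¬(B ∧ D) ∧ ¬C) ∨ ¬B   (De Morgan)
≡ (¬A ∧ ¬¬(B ∧ D) ∧ ¬C) ∨ ¬B   (double negation)
≡ (¬A ∧ B ∧ D ∧ ¬C) ∨ ¬B   (double negation)
≡ (¬A ∨ ¬B) ∧ (B ∨ ¬B) ∧ (D ∨ ¬B) ∧ (¬C ∨ ¬B)   (distribute ∨ over ∧)
≡ (¬A ∨ ¬B) ∧ (D ∨ ¬B) ∧ (¬C ∨ ¬B)   (simplify)

(¬A ∨ ¬B) ∧ (D ∨ ¬B) ∧ (¬C ∨ ¬B)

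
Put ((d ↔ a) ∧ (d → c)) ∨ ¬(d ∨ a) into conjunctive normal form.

(¬d ∨ a) ∧ (¬a ∨ d) ∧ (¬d ∨ c)

((d ↔ a) ∧ (d → c)) ∨ ¬(d ∨ a)
≡ ((d → a) ∧ (a → d) ∧ (d → c)) ∨ ¬(d ∨ a)   — eliminate ↔
≡ ((¬d ∨ a) ∧ (a → d) ∧ (d → c)) ∨ ¬(d ∨ a)   — eliminate →
≡ ((¬d ∨ a) ∧ (¬a ∨ d) ∧ (d → c)) ∨ ¬(d ∨ a)   — eliminate →
≡ ((¬d ∨ a) ∧ (¬a ∨ d) ∧ (¬d ∨ c)) ∨ ¬(d ∨ a)   — eliminate →
≡ ((¬d ∨ a) ∧ (¬a ∨ d) ∧ (¬d ∨ c)) ∨ (¬d ∧ ¬a)   — De Morgan
≡ (¬d ∨ a ∨ ¬d) ∧ (¬d ∨ a ∨ ¬a) ∧ (¬a ∨ d ∨ ¬d) ∧ (¬a ∨ d ∨ ¬a) ∧ (¬d ∨ c ∨ ¬d) ∧ (¬d ∨ c ∨ ¬a)   — distribute ∨ over ∧
≡ (¬d ∨ a) ∧ (¬a ∨ d) ∧ (¬d ∨ c)   — simplify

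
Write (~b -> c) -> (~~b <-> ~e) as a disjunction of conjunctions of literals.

(~b -> c) -> (~~b <-> ~e)
= ~(~b -> c) | (~~b <-> ~e)   [eliminate ->]
= ~(~~b | c) | (~~b <-> ~e)   [eliminate ->]
= ~(~~b | c) | ((~~b -> ~e) & (~e -> ~~b))   [eliminate <->]
= ~(~~b | c) | ((~~~b | ~e) & (~e -> ~~b))   [eliminate ->]
= ~(~~b | c) | ((~~~b | ~e) & (~~e | ~~b))   [eliminate ->]
= (~~~b & ~c) | ((~~~b | ~e) & (~~e | ~~b))   [De Morgan]
= (~b & ~c) | ((~~~b | ~e) & (~~e | ~~b))   [double negation]
= (~b & ~c) | ((~b | ~e) & (~~e | ~~b))   [double negation]
= (~b & ~c) | ((~b | ~e) & (e | ~~b))   [double negation]
= (~b & ~c) | ((~b | ~e) & (e | b))   [double negation]
= (~b & ~c) | (~b & e) | (~b & b) | (~e & e) | (~e & b)   [distribute & over |]
= (~b & ~c) | (~b & e) | (~e & b)   [simplify]

(~b & ~c) | (~b & e) | (~e & b)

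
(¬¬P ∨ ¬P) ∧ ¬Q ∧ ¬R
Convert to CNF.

¬Q ∧ ¬R

(¬¬P ∨ ¬P) ∧ ¬Q ∧ ¬R
≡ (P ∨ ¬P) ∧ ¬Q ∧ ¬R   [double negation]
≡ ¬Q ∧ ¬R   [simplify]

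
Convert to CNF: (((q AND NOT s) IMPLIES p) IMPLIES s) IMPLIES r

(NOT q OR s OR p OR r) AND (NOT s OR r)

(((q AND NOT s) IMPLIES p) IMPLIES s) IMPLIES r
≡ NOT (((q AND NOT s) IMPLIES p) IMPLIES s) OR r   [eliminate IMPLIES]
≡ NOT (NOT ((q AND NOT s) IMPLIES p) OR s) OR r   [eliminate IMPLIES]
≡ NOT (NOT (NOT (q AND NOT s) OR p) OR s) OR r   [eliminate IMPLIES]
≡ (NOT NOT (NOT (q AND NOT s) OR p) AND NOT s) OR r   [De Morgan]
≡ ((NOT (q AND NOT s) OR p) AND NOT s) OR r   [double negation]
≡ ((NOT q OR NOT NOT s OR p) AND NOT s) OR r   [De Morgan]
≡ ((NOT q OR s OR p) AND NOT s) OR r   [double negation]
≡ (NOT q OR s OR p OR r) AND (NOT s OR r)   [distribute OR over AND]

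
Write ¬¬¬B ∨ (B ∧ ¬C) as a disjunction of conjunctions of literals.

¬B ∨ (B ∧ ¬C)

¬¬¬B ∨ (B ∧ ¬C)
≡ ¬B ∨ (B ∧ ¬C)   [double negation]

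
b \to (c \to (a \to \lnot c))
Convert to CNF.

b \to (c \to (a \to \lnot c))
= \lnot b \lor (c \to (a \to \lnot c))   (eliminate \to)
= \lnot b \lor \lnot c \lor (a \to \lnot c)   (eliminate \to)
= \lnot b \lor \lnot c \lor \lnot a \lor \lnot c   (eliminate \to)
= \lnot b \lor \lnot c \lor \lnot a   (simplify)

\lnot b \lor \lnot c \lor \lnot a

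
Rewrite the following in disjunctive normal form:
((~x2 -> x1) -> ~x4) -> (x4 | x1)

((~x2 -> x1) -> ~x4) -> (x4 | x1)
≡ ~((~x2 -> x1) -> ~x4) | x4 | x1   (eliminate ->)
≡ ~(~(~x2 -> x1) | ~x4) | x4 | x1   (eliminate ->)
≡ ~(~(~~x2 | x1) | ~x4) | x4 | x1   (eliminate ->)
≡ (~~(~~x2 | x1) & ~~x4) | x4 | x1   (De Morgan)
≡ ((~~x2 | x1) & ~~x4) | x4 | x1   (double negation)
≡ ((x2 | x1) & ~~x4) | x4 | x1   (double negation)
≡ ((x2 | x1) & x4) | x4 | x1   (double negation)
≡ (x2 & x4) | (x1 & x4) | x4 | x1   (distribute & over |)
≡ x4 | x1   (simplify)

x4 | x1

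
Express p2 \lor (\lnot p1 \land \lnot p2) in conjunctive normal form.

p2 \lor \lnot p1

p2 \lor (\lnot p1 \land \lnot p2)
≡ (p2 \lor \lnot p1) \land (p2 \lor \lnot p2)   (distribute \lor over \land)
≡ p2 \lor \lnot p1   (simplify)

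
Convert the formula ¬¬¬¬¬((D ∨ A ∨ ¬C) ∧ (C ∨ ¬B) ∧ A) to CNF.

¬¬¬¬¬((D ∨ A ∨ ¬C) ∧ (C ∨ ¬B) ∧ A)
≡ ¬¬¬((D ∨ A ∨ ¬C) ∧ (C ∨ ¬B) ∧ A)   [double negation]
≡ ¬((D ∨ A ∨ ¬C) ∧ (C ∨ ¬B) ∧ A)   [double negation]
≡ ¬(D ∨ A ∨ ¬C) ∨ ¬(C ∨ ¬B) ∨ ¬A   [De Morgan]
≡ (¬D ∧ ¬A ∧ ¬¬C) ∨ ¬(C ∨ ¬B) ∨ ¬A   [De Morgan]
≡ (¬D ∧ ¬A ∧ C) ∨ ¬(C ∨ ¬B) ∨ ¬A   [double negation]
≡ (¬D ∧ ¬A ∧ C) ∨ (¬C ∧ ¬¬B) ∨ ¬A   [De Morgan]
≡ (¬D ∧ ¬A ∧ C) ∨ (¬C ∧ B) ∨ ¬A   [double negation]
≡ (¬D ∨ ¬C ∨ ¬A) ∧ (¬D ∨ B ∨ ¬A) ∧ (¬A ∨ ¬C ∨ ¬A) ∧ (¬A ∨ B ∨ ¬A) ∧ (C ∨ ¬C ∨ ¬A) ∧ (C ∨ B ∨ ¬A)   [distribute ∨ over ∧]
≡ (¬A ∨ ¬C) ∧ (¬A ∨ B)   [simplify]

(¬A ∨ ¬C) ∧ (¬A ∨ B)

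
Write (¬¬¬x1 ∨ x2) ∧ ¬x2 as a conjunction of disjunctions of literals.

(¬¬¬x1 ∨ x2) ∧ ¬x2
⇔ (¬x1 ∨ x2) ∧ ¬x2   — double negation

(¬x1 ∨ x2) ∧ ¬x2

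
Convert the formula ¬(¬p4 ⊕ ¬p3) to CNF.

¬(¬p4 ⊕ ¬p3)
⇔ ¬((¬p4 ∨ ¬p3) ∧ ¬(¬p4 ∧ ¬p3))   [expand ⊕]
⇔ ¬(¬p4 ∨ ¬p3) ∨ ¬¬(¬p4 ∧ ¬p3)   [De Morgan]
⇔ (¬¬p4 ∧ ¬¬p3) ∨ ¬¬(¬p4 ∧ ¬p3)   [De Morgan]
⇔ (p4 ∧ ¬¬p3) ∨ ¬¬(¬p4 ∧ ¬p3)   [double negation]
⇔ (p4 ∧ p3) ∨ ¬¬(¬p4 ∧ ¬p3)   [double negation]
⇔ (p4 ∧ p3) ∨ (¬p4 ∧ ¬p3)   [double negation]
⇔ (p4 ∨ ¬p4) ∧ (p4 ∨ ¬p3) ∧ (p3 ∨ ¬p4) ∧ (p3 ∨ ¬p3)   [distribute ∨ over ∧]
⇔ (p4 ∨ ¬p3) ∧ (p3 ∨ ¬p4)   [simplify]

(p4 ∨ ¬p3) ∧ (p3 ∨ ¬p4)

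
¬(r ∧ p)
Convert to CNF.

¬r ∨ ¬p

¬(r ∧ p)
⇔ ¬r ∨ ¬p   (De Morgan)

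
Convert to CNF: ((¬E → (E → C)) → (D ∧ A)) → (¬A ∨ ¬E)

¬D ∨ ¬A ∨ ¬E

((¬E → (E → C)) → (D ∧ A)) → (¬A ∨ ¬E)
≡ ¬((¬E → (E → C)) → (D ∧ A)) ∨ ¬A ∨ ¬E   [eliminate →]
≡ ¬(¬(¬E → (E → C)) ∨ (D ∧ A)) ∨ ¬A ∨ ¬E   [eliminate →]
≡ ¬(¬(¬¬E ∨ (E → C)) ∨ (D ∧ A)) ∨ ¬A ∨ ¬E   [eliminate →]
≡ ¬(¬(¬¬E ∨ ¬E ∨ C) ∨ (D ∧ A)) ∨ ¬A ∨ ¬E   [eliminate →]
≡ (¬¬(¬¬E ∨ ¬E ∨ C) ∧ ¬(D ∧ A)) ∨ ¬A ∨ ¬E   [De Morgan]
≡ ((¬¬E ∨ ¬E ∨ C) ∧ ¬(D ∧ A)) ∨ ¬A ∨ ¬E   [double negation]
≡ ((E ∨ ¬E ∨ C) ∧ ¬(D ∧ A)) ∨ ¬A ∨ ¬E   [double negation]
≡ ((E ∨ ¬E ∨ C) ∧ (¬D ∨ ¬A)) ∨ ¬A ∨ ¬E   [De Morgan]
≡ (E ∨ ¬E ∨ C ∨ ¬A ∨ ¬E) ∧ (¬D ∨ ¬A ∨ ¬A ∨ ¬E)   [distribute ∨ over ∧]
≡ ¬D ∨ ¬A ∨ ¬E   [simplify]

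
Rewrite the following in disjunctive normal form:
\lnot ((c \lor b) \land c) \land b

\lnot c \land b

\lnot ((c \lor b) \land c) \land b
= (\lnot (c \lor b) \lor \lnot c) \land b   (De Morgan)
= ((\lnot c \land \lnot b) \lor \lnot c) \land b   (De Morgan)
= (\lnot c \land \lnot b \land b) \lor (\lnot c \land b)   (distribute \land over \lor)
= \lnot c \land b   (simplify)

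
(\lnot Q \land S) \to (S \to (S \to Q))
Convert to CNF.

(\lnot Q \land S) \to (S \to (S \to Q))
≡ \lnot (\lnot Q \land S) \lor (S \to (S \to Q))   (eliminate \to)
≡ \lnot (\lnot Q \land S) \lor \lnot S \lor (S \to Q)   (eliminate \to)
≡ \lnot (\lnot Q \land S) \lor \lnot S \lor \lnot S \lor Q   (eliminate \to)
≡ \lnot \lnot Q \lor \lnot S \lor \lnot S \lor \lnot S \lor Q   (De Morgan)
≡ Q \lor \lnot S \lor \lnot S \lor \lnot S \lor Q   (double negation)
≡ Q \lor \lnot S   (simplify)

Q \lor \lnot S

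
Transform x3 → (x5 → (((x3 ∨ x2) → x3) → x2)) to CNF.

¬x3 ∨ ¬x5 ∨ x2

x3 → (x5 → (((x3 ∨ x2) → x3) → x2))
= ¬x3 ∨ (x5 → (((x3 ∨ x2) → x3) → x2))   — eliminate →
= ¬x3 ∨ ¬x5 ∨ (((x3 ∨ x2) → x3) → x2)   — eliminate →
= ¬x3 ∨ ¬x5 ∨ ¬((x3 ∨ x2) → x3) ∨ x2   — eliminate →
= ¬x3 ∨ ¬x5 ∨ ¬(¬(x3 ∨ x2) ∨ x3) ∨ x2   — eliminate →
= ¬x3 ∨ ¬x5 ∨ (¬¬(x3 ∨ x2) ∧ ¬x3) ∨ x2   — De Morgan
= ¬x3 ∨ ¬x5 ∨ ((x3 ∨ x2) ∧ ¬x3) ∨ x2   — double negation
= (¬x3 ∨ ¬x5 ∨ x3 ∨ x2 ∨ x2) ∧ (¬x3 ∨ ¬x5 ∨ ¬x3 ∨ x2)   — distribute ∨ over ∧
= ¬x3 ∨ ¬x5 ∨ x2   — simplify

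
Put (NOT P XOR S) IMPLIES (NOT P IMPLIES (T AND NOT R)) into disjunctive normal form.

(S AND NOT P) OR P OR (T AND NOT R)

(NOT P XOR S) IMPLIES (NOT P IMPLIES (T AND NOT R))
≡ NOT (NOT P XOR S) OR (NOT P IMPLIES (T AND NOT R))   [eliminate IMPLIES]
≡ NOT ((NOT P AND NOT S) OR (NOT NOT P AND S)) OR (NOT P IMPLIES (T AND NOT R))   [expand XOR]
≡ NOT ((NOT P AND NOT S) OR (NOT NOT P AND S)) OR NOT NOT P OR (T AND NOT R)   [eliminate IMPLIES]
≡ (NOT (NOT P AND NOT S) AND NOT (NOT NOT P AND S)) OR NOT NOT P OR (T AND NOT R)   [De Morgan]
≡ ((NOT NOT P OR NOT NOT S) AND NOT (NOT NOT P AND S)) OR NOT NOT P OR (T AND NOT R)   [De Morgan]
≡ ((P OR NOT NOT S) AND NOT (NOT NOT P AND S)) OR NOT NOT P OR (T AND NOT R)   [double negation]
≡ ((P OR S) AND NOT (NOT NOT P AND S)) OR NOT NOT P OR (T AND NOT R)   [double negation]
≡ ((P OR S) AND (NOT NOT NOT P OR NOT S)) OR NOT NOT P OR (T AND NOT R)   [De Morgan]
≡ ((P OR S) AND (NOT P OR NOT S)) OR NOT NOT P OR (T AND NOT R)   [double negation]
≡ ((P OR S) AND (NOT P OR NOT S)) OR P OR (T AND NOT R)   [double negation]
≡ (P AND NOT P) OR (P AND NOT S) OR (S AND NOT P) OR (S AND NOT S) OR P OR (T AND NOT R)   [distribute AND over OR]
≡ (S AND NOT P) OR P OR (T AND NOT R)   [simplify]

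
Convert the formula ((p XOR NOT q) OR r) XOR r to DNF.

((p XOR NOT q) OR r) XOR r
≡ (((p XOR NOT q) OR r) AND NOT r) OR (NOT ((p XOR NOT q) OR r) AND r)   (expand XOR)
≡ (((p AND NOT NOT q) OR (NOT p AND NOT q) OR r) AND NOT r) OR (NOT ((p XOR NOT q) OR r) AND r)   (expand XOR)
≡ (((p AND NOT NOT q) OR (NOT p AND NOT q) OR r) AND NOT r) OR (NOT ((p AND NOT NOT q) OR (NOT p AND NOT q) OR r) AND r)   (expand XOR)
≡ (((p AND q) OR (NOT p AND NOT q) OR r) AND NOT r) OR (NOT ((p AND NOT NOT q) OR (NOT p AND NOT q) OR r) AND r)   (double negation)
≡ (((p AND q) OR (NOT p AND NOT q) OR r) AND NOT r) OR (NOT (p AND NOT NOT q) AND NOT (NOT p AND NOT q) AND NOT r AND r)   (De Morgan)
≡ (((p AND q) OR (NOT p AND NOT q) OR r) AND NOT r) OR ((NOT p OR NOT NOT NOT q) AND NOT (NOT p AND NOT q) AND NOT r AND r)   (De Morgan)
≡ (((p AND q) OR (NOT p AND NOT q) OR r) AND NOT r) OR ((NOT p OR NOT q) AND NOT (NOT p AND NOT q) AND NOT r AND r)   (double negation)
≡ (((p AND q) OR (NOT p AND NOT q) OR r) AND NOT r) OR ((NOT p OR NOT q) AND (NOT NOT p OR NOT NOT q) AND NOT r AND r)   (De Morgan)
≡ (((p AND q) OR (NOT p AND NOT q) OR r) AND NOT r) OR ((NOT p OR NOT q) AND (p OR NOT NOT q) AND NOT r AND r)   (double negation)
≡ (((p AND q) OR (NOT p AND NOT q) OR r) AND NOT r) OR ((NOT p OR NOT q) AND (p OR q) AND NOT r AND r)   (double negation)
≡ (p AND q AND NOT r) OR (NOT p AND NOT q AND NOT r) OR (r AND NOT r) OR (NOT p AND p AND NOT r AND r) OR (NOT p AND q AND NOT r AND r) OR (NOT q AND p AND NOT r AND r) OR (NOT q AND q AND NOT r AND r)   (distribute AND over OR)
≡ (p AND q AND NOT r) OR (NOT p AND NOT q AND NOT r)   (simplify)

(p AND q AND NOT r) OR (NOT p AND NOT q AND NOT r)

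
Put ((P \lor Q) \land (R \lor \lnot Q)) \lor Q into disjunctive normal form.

(P \land R) \lor (P \land \lnot Q) \lor Q

((P \lor Q) \land (R \lor \lnot Q)) \lor Q
≡ (P \land R) \lor (P \land \lnot Q) \lor (Q \land R) \lor (Q \land \lnot Q) \lor Q
≡ (P \land R) \lor (P \land \lnot Q) \lor Q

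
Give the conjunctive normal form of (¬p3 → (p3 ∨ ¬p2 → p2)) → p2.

(¬p3 → (p3 ∨ ¬p2 → p2)) → p2
= ¬(¬p3 → (p3 ∨ ¬p2 → p2)) ∨ p2   (eliminate →)
= ¬(¬¬p3 ∨ (p3 ∨ ¬p2 → p2)) ∨ p2   (eliminate →)
= ¬(¬¬p3 ∨ ¬(p3 ∨ ¬p2) ∨ p2) ∨ p2   (eliminate →)
= ¬¬¬p3 ∧ ¬¬(p3 ∨ ¬p2) ∧ ¬p2 ∨ p2   (De Morgan)
= ¬p3 ∧ ¬¬(p3 ∨ ¬p2) ∧ ¬p2 ∨ p2   (double negation)
= ¬p3 ∧ (p3 ∨ ¬p2) ∧ ¬p2 ∨ p2   (double negation)
= (¬p3 ∨ p2) ∧ (p3 ∨ ¬p2 ∨ p2) ∧ (¬p2 ∨ p2)   (distribute ∨ over ∧)
= ¬p3 ∨ p2   (simplify)

¬p3 ∨ p2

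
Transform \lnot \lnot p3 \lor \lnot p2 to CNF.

\lnot \lnot p3 \lor \lnot p2
≡ p3 \lor \lnot p2   (double negation)

p3 \lor \lnot p2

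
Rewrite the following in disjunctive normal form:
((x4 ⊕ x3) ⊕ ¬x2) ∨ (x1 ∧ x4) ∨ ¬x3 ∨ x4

((x4 ⊕ x3) ⊕ ¬x2) ∨ (x1 ∧ x4) ∨ ¬x3 ∨ x4
≡ ((x4 ⊕ x3) ∧ ¬¬x2) ∨ (¬(x4 ⊕ x3) ∧ ¬x2) ∨ (x1 ∧ x4) ∨ ¬x3 ∨ x4
≡ (((x4 ∧ ¬x3) ∨ (¬x4 ∧ x3)) ∧ ¬¬x2) ∨ (¬(x4 ⊕ x3) ∧ ¬x2) ∨ (x1 ∧ x4) ∨ ¬x3 ∨ x4
≡ (((x4 ∧ ¬x3) ∨ (¬x4 ∧ x3)) ∧ ¬¬x2) ∨ (¬((x4 ∧ ¬x3) ∨ (¬x4 ∧ x3)) ∧ ¬x2) ∨ (x1 ∧ x4) ∨ ¬x3 ∨ x4
≡ (((x4 ∧ ¬x3) ∨ (¬x4 ∧ x3)) ∧ x2) ∨ (¬((x4 ∧ ¬x3) ∨ (¬x4 ∧ x3)) ∧ ¬x2) ∨ (x1 ∧ x4) ∨ ¬x3 ∨ x4
≡ (((x4 ∧ ¬x3) ∨ (¬x4 ∧ x3)) ∧ x2) ∨ (¬(x4 ∧ ¬x3) ∧ ¬(¬x4 ∧ x3) ∧ ¬x2) ∨ (x1 ∧ x4) ∨ ¬x3 ∨ x4
≡ (((x4 ∧ ¬x3) ∨ (¬x4 ∧ x3)) ∧ x2) ∨ ((¬x4 ∨ ¬¬x3) ∧ ¬(¬x4 ∧ x3) ∧ ¬x2) ∨ (x1 ∧ x4) ∨ ¬x3 ∨ x4
≡ (((x4 ∧ ¬x3) ∨ (¬x4 ∧ x3)) ∧ x2) ∨ ((¬x4 ∨ x3) ∧ ¬(¬x4 ∧ x3) ∧ ¬x2) ∨ (x1 ∧ x4) ∨ ¬x3 ∨ x4
≡ (((x4 ∧ ¬x3) ∨ (¬x4 ∧ x3)) ∧ x2) ∨ ((¬x4 ∨ x3) ∧ (¬¬x4 ∨ ¬x3) ∧ ¬x2) ∨ (x1 ∧ x4) ∨ ¬x3 ∨ x4
≡ (((x4 ∧ ¬x3) ∨ (¬x4 ∧ x3)) ∧ x2) ∨ ((¬x4 ∨ x3) ∧ (x4 ∨ ¬x3) ∧ ¬x2) ∨ (x1 ∧ x4) ∨ ¬x3 ∨ x4
≡ (x4 ∧ ¬x3 ∧ x2) ∨ (¬x4 ∧ x3 ∧ x2) ∨ (¬x4 ∧ x4 ∧ ¬x2) ∨ (¬x4 ∧ ¬x3 ∧ ¬x2) ∨ (x3 ∧ x4 ∧ ¬x2) ∨ (x3 ∧ ¬x3 ∧ ¬x2) ∨ (x1 ∧ x4) ∨ ¬x3 ∨ x4
≡ (¬x4 ∧ x3 ∧ x2) ∨ ¬x3 ∨ x4

(¬x4 ∧ x3 ∧ x2) ∨ ¬x3 ∨ x4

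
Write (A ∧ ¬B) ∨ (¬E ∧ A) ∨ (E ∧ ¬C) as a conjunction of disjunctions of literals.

(A ∧ ¬B) ∨ (¬E ∧ A) ∨ (E ∧ ¬C)
⇔ (A ∨ ¬E ∨ E) ∧ (A ∨ ¬E ∨ ¬C) ∧ (A ∨ A ∨ E) ∧ (A ∨ A ∨ ¬C) ∧ (¬B ∨ ¬E ∨ E) ∧ (¬B ∨ ¬E ∨ ¬C) ∧ (¬B ∨ A ∨ E) ∧ (¬B ∨ A ∨ ¬C)   [distribute ∨ over ∧]
⇔ (A ∨ E) ∧ (A ∨ ¬C) ∧ (¬B ∨ ¬E ∨ ¬C)   [simplify]

(A ∨ E) ∧ (A ∨ ¬C) ∧ (¬B ∨ ¬E ∨ ¬C)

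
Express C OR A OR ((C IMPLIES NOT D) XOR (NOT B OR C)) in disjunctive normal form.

C OR A OR ((C IMPLIES NOT D) XOR (NOT B OR C))
= C OR A OR ((C IMPLIES NOT D) AND NOT (NOT B OR C)) OR (NOT (C IMPLIES NOT D) AND (NOT B OR C))   — expand XOR
= C OR A OR ((NOT C OR NOT D) AND NOT (NOT B OR C)) OR (NOT (C IMPLIES NOT D) AND (NOT B OR C))   — eliminate IMPLIES
= C OR A OR ((NOT C OR NOT D) AND NOT (NOT B OR C)) OR (NOT (NOT C OR NOT D) AND (NOT B OR C))   — eliminate IMPLIES
= C OR A OR ((NOT C OR NOT D) AND NOT NOT B AND NOT C) OR (NOT (NOT C OR NOT D) AND (NOT B OR C))   — De Morgan
= C OR A OR ((NOT C OR NOT D) AND B AND NOT C) OR (NOT (NOT C OR NOT D) AND (NOT B OR C))   — double negation
= C OR A OR ((NOT C OR NOT D) AND B AND NOT C) OR (NOT NOT C AND NOT NOT D AND (NOT B OR C))   — De Morgan
= C OR A OR ((NOT C OR NOT D) AND B AND NOT C) OR (C AND NOT NOT D AND (NOT B OR C))   — double negation
= C OR A OR ((NOT C OR NOT D) AND B AND NOT C) OR (C AND D AND (NOT B OR C))   — double negation
= C OR A OR (NOT C AND B AND NOT C) OR (NOT D AND B AND NOT C) OR (C AND D AND NOT B) OR (C AND D AND C)   — distribute AND over OR
= C OR A OR (NOT C AND B)   — simplify

C OR A OR (NOT C AND B)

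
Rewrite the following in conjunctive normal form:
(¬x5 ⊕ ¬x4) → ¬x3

(¬x5 ⊕ ¬x4) → ¬x3
⇔ ¬(¬x5 ⊕ ¬x4) ∨ ¬x3   (eliminate →)
⇔ ¬((¬x5 ∨ ¬x4) ∧ ¬(¬x5 ∧ ¬x4)) ∨ ¬x3   (expand ⊕)
⇔ ¬(¬x5 ∨ ¬x4) ∨ ¬¬(¬x5 ∧ ¬x4) ∨ ¬x3   (De Morgan)
⇔ (¬¬x5 ∧ ¬¬x4) ∨ ¬¬(¬x5 ∧ ¬x4) ∨ ¬x3   (De Morgan)
⇔ (x5 ∧ ¬¬x4) ∨ ¬¬(¬x5 ∧ ¬x4) ∨ ¬x3   (double negation)
⇔ (x5 ∧ x4) ∨ ¬¬(¬x5 ∧ ¬x4) ∨ ¬x3   (double negation)
⇔ (x5 ∧ x4) ∨ (¬x5 ∧ ¬x4) ∨ ¬x3   (double negation)
⇔ (x5 ∨ ¬x5 ∨ ¬x3) ∧ (x5 ∨ ¬x4 ∨ ¬x3) ∧ (x4 ∨ ¬x5 ∨ ¬x3) ∧ (x4 ∨ ¬x4 ∨ ¬x3)   (distribute ∨ over ∧)
⇔ (x5 ∨ ¬x4 ∨ ¬x3) ∧ (x4 ∨ ¬x5 ∨ ¬x3)   (simplify)

(x5 ∨ ¬x4 ∨ ¬x3) ∧ (x4 ∨ ¬x5 ∨ ¬x3)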